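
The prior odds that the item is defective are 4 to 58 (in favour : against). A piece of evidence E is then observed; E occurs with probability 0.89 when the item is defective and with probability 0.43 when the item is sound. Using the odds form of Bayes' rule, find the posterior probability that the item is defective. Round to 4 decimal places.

Posterior probability ≈ 0.1249

Prior odds = 4/58 = 0.068966. In log-odds, ln(0.068966) = -2.6741.
Add log likelihood ratio: ln(2.0698) = 0.72744.
Posterior log-odds = -1.9467, so posterior odds = exp(-1.9467) = 0.14274. Converting, P(H|E) = 0.14274/1.1427 = 0.1249.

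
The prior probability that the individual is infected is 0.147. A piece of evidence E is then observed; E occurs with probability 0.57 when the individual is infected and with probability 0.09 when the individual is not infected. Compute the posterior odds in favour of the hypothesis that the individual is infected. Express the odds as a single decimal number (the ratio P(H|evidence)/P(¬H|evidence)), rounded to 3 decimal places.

Posterior odds ≈ 1.091

Prior odds = 0.147/(1−0.147) = 0.17233.
Likelihood ratio for E = 0.57/0.09 = 6.3333.
Posterior odds = prior odds × LR = 1.0914.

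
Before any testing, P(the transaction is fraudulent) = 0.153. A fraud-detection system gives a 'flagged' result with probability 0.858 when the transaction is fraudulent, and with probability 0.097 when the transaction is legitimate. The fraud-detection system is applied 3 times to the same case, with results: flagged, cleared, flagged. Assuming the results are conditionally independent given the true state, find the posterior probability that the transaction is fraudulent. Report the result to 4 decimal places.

Posterior P(H) ≈ 0.6897

Let H be the event that the transaction is fraudulent; start with P(H) = 0.153. P('flagged'|H) = 0.858, P('flagged'|¬H) = 0.097.
Update on result 1 ('flagged'): P(H) ← 0.858·0.1530 / (0.858·0.1530 + 0.097·0.8470) = 0.13127/0.21343 = 0.6151.
Update on result 2 ('cleared'): P(H) ← 0.142·0.6151 / (0.142·0.6151 + 0.903·0.3849) = 0.087338/0.43494 = 0.2008.
Update on result 3 ('flagged'): P(H) ← 0.858·0.2008 / (0.858·0.2008 + 0.097·0.7992) = 0.17229/0.24981 = 0.6897.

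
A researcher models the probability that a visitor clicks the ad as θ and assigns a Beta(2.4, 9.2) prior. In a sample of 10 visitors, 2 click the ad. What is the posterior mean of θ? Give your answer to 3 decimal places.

Observing 2 successes and 8 failures updates Beta(2.4, 9.2) by adding the success and failure counts to the two shape parameters: α = 2.4+2 = 4.4, β = 9.2+8 = 17.2.
Posterior mean = α/(α+β) = 4.4/21.6 = 0.204.

Posterior mean ≈ 0.204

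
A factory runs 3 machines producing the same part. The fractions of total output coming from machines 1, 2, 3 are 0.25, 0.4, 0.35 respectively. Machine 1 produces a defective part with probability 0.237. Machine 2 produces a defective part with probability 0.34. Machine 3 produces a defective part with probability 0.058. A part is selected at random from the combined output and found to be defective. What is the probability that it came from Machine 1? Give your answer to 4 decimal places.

P(defective|M1) = 0.237; P(defective|M2) = 0.34; P(defective|M3) = 0.058.
Prior × likelihood for each source: 0.25·0.237=0.05925, 0.4·0.34=0.1360, 0.35·0.058=0.02030. Summing gives P(defective) = 0.21555.
P(Machine 1 | defective) = 0.05925 / 0.21555 = 0.2749.

Posterior probability ≈ 0.2749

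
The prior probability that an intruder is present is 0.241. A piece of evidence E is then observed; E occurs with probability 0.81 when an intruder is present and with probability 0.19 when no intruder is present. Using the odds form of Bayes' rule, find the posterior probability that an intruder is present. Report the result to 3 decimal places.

Posterior probability ≈ 0.575

Prior odds = 0.241/(1−0.241) = 0.31752. In log-odds, ln(0.31752) = -1.1472.
Add log likelihood ratio: ln(4.2632) = 1.4500.
Posterior log-odds = 0.30281, so posterior odds = exp(0.30281) = 1.3537. Converting, P(H|E) = 1.3537/2.3537 = 0.575.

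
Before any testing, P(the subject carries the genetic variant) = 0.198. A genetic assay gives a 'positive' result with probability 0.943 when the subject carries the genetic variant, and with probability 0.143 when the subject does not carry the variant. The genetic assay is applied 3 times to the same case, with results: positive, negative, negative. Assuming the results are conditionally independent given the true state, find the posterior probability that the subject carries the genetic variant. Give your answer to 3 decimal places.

Posterior P(H) ≈ 0.007

With H the event that the subject carries the genetic variant, the joint likelihood of the observed sequence is P(data|H) = 0.943·0.057·0.057 = 0.0030638 and P(data|¬H) = 0.143·0.857·0.857 = 0.10503.
Bayes: P(H|data) = 0.198·0.0030638 / (0.198·0.0030638 + 0.802·0.10503) = 0.00060663/0.084838 = 0.0072.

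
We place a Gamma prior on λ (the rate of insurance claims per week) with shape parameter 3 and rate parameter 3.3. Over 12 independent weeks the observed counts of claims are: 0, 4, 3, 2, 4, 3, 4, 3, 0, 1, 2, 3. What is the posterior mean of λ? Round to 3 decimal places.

Posterior mean ≈ 2.092

Total count ∑xᵢ = 29 over n = 12 weeks.
Gamma is conjugate to the Poisson likelihood: posterior is Gamma(shape = 3+29 = 32, rate = 3.3+12 = 15.3).
Posterior mean = shape/rate = 32/15.3 = 2.092.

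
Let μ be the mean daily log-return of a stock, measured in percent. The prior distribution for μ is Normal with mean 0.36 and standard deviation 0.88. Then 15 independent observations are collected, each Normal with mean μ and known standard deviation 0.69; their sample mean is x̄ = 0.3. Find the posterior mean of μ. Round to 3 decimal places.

Posterior mean ≈ 0.302

With known σ, the Normal prior is conjugate. Weight on the data is w = (n/σ²)/(n/σ² + 1/τ₀²) = 31.5060/(31.5060+1.29132) = 0.96063.
Posterior mean = w·x̄ + (1−w)·μ₀ = 0.96063·0.3 + 0.039373·0.36 = 0.302.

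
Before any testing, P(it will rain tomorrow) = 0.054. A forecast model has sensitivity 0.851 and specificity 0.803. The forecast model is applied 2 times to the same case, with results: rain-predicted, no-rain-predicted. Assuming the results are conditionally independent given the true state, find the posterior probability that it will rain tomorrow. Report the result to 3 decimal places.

Posterior P(H) ≈ 0.044

Let H be the event that it will rain tomorrow; start with P(H) = 0.054. P('rain-predicted'|H) = 0.851, P('rain-predicted'|¬H) = 0.197.
Update on result 1 ('rain-predicted'): P(H) ← 0.851·0.0540 / (0.851·0.0540 + 0.197·0.9460) = 0.045954/0.23232 = 0.1978.
Update on result 2 ('no-rain-predicted'): P(H) ← 0.149·0.1978 / (0.149·0.1978 + 0.803·0.8022) = 0.029473/0.67363 = 0.0438.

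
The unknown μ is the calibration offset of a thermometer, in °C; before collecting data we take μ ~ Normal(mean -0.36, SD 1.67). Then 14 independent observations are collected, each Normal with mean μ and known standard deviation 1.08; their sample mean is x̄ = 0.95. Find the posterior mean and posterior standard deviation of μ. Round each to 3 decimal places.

Posterior mean ≈ 0.912; posterior SD ≈ 0.284

With known σ, the Normal prior is conjugate. Weight on the data is w = (n/σ²)/(n/σ² + 1/τ₀²) = 12.0027/(12.0027+0.358564) = 0.97099.
Posterior mean = w·x̄ + (1−w)·μ₀ = 0.97099·0.95 + 0.029007·-0.36 = 0.912. Posterior variance = 1/(12.0027+0.358564) = 0.0808976, so SD = 0.284.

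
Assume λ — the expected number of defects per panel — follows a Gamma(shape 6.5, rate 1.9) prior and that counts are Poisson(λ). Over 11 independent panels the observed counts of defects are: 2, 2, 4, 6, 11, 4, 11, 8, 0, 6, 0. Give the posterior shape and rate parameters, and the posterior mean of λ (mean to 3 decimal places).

Total count ∑xᵢ = 54 over n = 11 panels.
Gamma is conjugate to the Poisson likelihood: posterior is Gamma(shape = 6.5+54 = 60.5, rate = 1.9+11 = 12.9).
Posterior mean = shape/rate = 60.5/12.9 = 4.690.

Posterior: Gamma(shape=60.5, rate=12.9); mean ≈ 4.690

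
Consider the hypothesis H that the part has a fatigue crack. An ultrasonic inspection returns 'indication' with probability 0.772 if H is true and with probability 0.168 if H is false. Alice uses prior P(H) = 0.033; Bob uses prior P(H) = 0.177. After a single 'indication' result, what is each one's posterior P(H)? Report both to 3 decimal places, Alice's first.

Alice: 0.136; Bob: 0.497

The likelihood ratio for an 'indication' result is 0.772/0.168 = 4.5952.
Alice: prior odds 0.033/0.967 = 0.034126; posterior odds 0.15682; posterior probability 0.136.
Bob: prior odds 0.177/0.823 = 0.21507; posterior odds 0.98828; posterior probability 0.497.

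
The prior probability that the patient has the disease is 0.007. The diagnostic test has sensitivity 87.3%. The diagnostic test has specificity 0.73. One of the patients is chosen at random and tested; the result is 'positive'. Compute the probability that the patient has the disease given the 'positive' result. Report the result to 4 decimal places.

P(H | E) ≈ 0.0223

Write H for 'the patient has the disease'. Prior odds H:¬H = 0.007/0.993 = 0.0070493. For the 'positive' outcome, the likelihood ratio is 0.873/0.27 = 3.2333.
Posterior odds = 0.0070493 × 3.2333 = 0.022793, so P(H|E) = 0.022793/(1+0.022793) = 0.0223.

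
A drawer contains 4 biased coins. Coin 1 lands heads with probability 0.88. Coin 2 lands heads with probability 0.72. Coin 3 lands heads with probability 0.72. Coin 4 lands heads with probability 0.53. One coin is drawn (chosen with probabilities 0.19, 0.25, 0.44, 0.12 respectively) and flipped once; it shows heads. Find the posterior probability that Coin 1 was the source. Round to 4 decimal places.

P(heads|C1) = 0.88; P(heads|C2) = 0.72; P(heads|C3) = 0.72; P(heads|C4) = 0.53.
Prior × likelihood for each source: 0.19·0.88=0.1672, 0.25·0.72=0.1800, 0.44·0.72=0.3168, 0.12·0.53=0.06360. Summing gives P(heads) = 0.72760.
P(Coin 1 | heads) = 0.1672 / 0.72760 = 0.2298.

Posterior probability ≈ 0.2298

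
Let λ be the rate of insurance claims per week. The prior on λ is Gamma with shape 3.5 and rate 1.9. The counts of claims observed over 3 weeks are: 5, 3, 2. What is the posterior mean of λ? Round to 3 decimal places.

Posterior mean ≈ 2.755

Total count ∑xᵢ = 10 over n = 3 weeks.
Gamma is conjugate to the Poisson likelihood: posterior is Gamma(shape = 3.5+10 = 13.5, rate = 1.9+3 = 4.9).
Posterior mean = shape/rate = 13.5/4.9 = 2.755.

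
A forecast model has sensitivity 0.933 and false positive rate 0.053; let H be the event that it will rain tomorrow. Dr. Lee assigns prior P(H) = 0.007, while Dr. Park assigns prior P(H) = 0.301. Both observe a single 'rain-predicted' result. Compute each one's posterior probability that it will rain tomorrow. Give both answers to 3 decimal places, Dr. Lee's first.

Dr. Lee: 0.110; Dr. Park: 0.883

The likelihood ratio for a 'rain-predicted' result is 0.933/0.053 = 17.604.
Dr. Lee: prior odds 0.007/0.993 = 0.0070493; posterior odds 0.12410; posterior probability 0.110.
Dr. Park: prior odds 0.301/0.699 = 0.43062; posterior odds 7.5805; posterior probability 0.883.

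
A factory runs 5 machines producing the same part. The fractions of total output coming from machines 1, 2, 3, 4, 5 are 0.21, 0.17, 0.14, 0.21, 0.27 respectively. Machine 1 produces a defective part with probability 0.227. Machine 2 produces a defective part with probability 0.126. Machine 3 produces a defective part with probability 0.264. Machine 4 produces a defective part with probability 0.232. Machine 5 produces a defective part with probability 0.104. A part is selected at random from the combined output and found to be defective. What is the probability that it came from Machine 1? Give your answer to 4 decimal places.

Tabulate prior·likelihood by source: [1] prior 0.21, lik 0.227, product 0.04767; [2] prior 0.17, lik 0.126, product 0.02142; [3] prior 0.14, lik 0.264, product 0.03696; [4] prior 0.21, lik 0.232, product 0.04872; [5] prior 0.27, lik 0.104, product 0.02808.
Normalizing constant = 0.18285; the posterior for Machine 1 is its product over the sum, 0.04767/0.18285 = 0.2607.

Posterior probability ≈ 0.2607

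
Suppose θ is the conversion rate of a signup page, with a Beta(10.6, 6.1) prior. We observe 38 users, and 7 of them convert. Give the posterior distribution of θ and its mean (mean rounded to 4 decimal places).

The binomial likelihood is conjugate to the Beta prior: with 7 successes and 31 failures, the posterior is Beta(10.6+7, 6.1+31) = Beta(17.6, 37.1).
E[θ | data] = 17.6/(17.6+37.1) = 0.3218.

Posterior: Beta(17.6, 37.1); mean ≈ 0.3218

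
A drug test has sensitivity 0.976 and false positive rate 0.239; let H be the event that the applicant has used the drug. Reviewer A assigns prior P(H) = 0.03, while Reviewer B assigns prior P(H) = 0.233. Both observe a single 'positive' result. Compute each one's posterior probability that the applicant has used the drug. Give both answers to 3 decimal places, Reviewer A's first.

Reviewer A: 0.112; Reviewer B: 0.554

P('+'|H) = 0.976, P('+'|¬H) = 0.239.
Reviewer A: numerator 0.976·0.03 = 0.029280; evidence = 0.029280+0.239·0.97 = 0.26111; posterior = 0.112.
Reviewer B: numerator 0.976·0.233 = 0.22741; evidence = 0.22741+0.239·0.767 = 0.41072; posterior = 0.554.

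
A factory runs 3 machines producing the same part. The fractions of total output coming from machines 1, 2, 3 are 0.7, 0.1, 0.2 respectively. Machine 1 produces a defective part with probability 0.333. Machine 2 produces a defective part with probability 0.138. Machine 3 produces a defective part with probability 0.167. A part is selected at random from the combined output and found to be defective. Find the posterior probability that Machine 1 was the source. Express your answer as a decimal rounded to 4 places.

Posterior probability ≈ 0.8316

Tabulate prior·likelihood by source: [1] prior 0.7, lik 0.333, product 0.2331; [2] prior 0.1, lik 0.138, product 0.01380; [3] prior 0.2, lik 0.167, product 0.03340.
Normalizing constant = 0.28030; the posterior for Machine 1 is its product over the sum, 0.2331/0.28030 = 0.8316.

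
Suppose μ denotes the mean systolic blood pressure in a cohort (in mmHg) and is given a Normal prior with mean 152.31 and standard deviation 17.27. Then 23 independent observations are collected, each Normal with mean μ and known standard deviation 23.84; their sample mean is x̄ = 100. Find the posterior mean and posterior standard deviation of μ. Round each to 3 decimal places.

Posterior mean ≈ 104.002; posterior SD ≈ 4.777

Prior precision 1/τ₀² = 1/17.27² = 0.00335286; data precision n/σ² = 23/23.84² = 0.0404683.
Posterior precision = 0.00335286 + 0.0404683 = 0.0438212, giving posterior SD = 1/√0.0438212 = 4.777.
Posterior mean = (0.00335286·152.31 + 0.0404683·100) / 0.0438212 = 104.002.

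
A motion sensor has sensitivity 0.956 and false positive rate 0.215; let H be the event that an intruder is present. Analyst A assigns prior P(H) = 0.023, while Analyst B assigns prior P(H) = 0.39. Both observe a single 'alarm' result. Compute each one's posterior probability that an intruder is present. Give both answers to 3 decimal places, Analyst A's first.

P('+'|H) = 0.956, P('+'|¬H) = 0.215.
Analyst A: numerator 0.956·0.023 = 0.021988; evidence = 0.021988+0.215·0.977 = 0.23204; posterior = 0.095.
Analyst B: numerator 0.956·0.39 = 0.37284; evidence = 0.37284+0.215·0.61 = 0.50399; posterior = 0.740.

Analyst A: 0.095; Analyst B: 0.740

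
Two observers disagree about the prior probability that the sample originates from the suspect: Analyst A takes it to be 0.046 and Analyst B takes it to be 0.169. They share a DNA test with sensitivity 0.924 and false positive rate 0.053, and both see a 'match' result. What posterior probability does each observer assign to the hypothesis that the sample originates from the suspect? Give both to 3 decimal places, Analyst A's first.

The likelihood ratio for a 'match' result is 0.924/0.053 = 17.434.
Analyst A: prior odds 0.046/0.954 = 0.048218; posterior odds 0.84063; posterior probability 0.457.
Analyst B: prior odds 0.169/0.831 = 0.20337; posterior odds 3.5455; posterior probability 0.780.

Analyst A: 0.457; Analyst B: 0.780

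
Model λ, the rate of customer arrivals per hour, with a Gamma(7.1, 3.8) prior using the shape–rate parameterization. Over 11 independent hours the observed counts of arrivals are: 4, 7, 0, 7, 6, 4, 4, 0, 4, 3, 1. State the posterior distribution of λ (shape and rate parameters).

Posterior: Gamma(shape=47.1, rate=14.8)

The Poisson likelihood adds the total count to the shape and the number of exposure periods to the rate. Here ∑xᵢ = 40 and n = 11, so shape 7.1→47.1 and rate 3.8→14.8.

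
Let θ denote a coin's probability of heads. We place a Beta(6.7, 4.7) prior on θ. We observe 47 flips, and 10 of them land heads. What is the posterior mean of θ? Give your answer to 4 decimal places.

Observing 10 successes and 37 failures updates Beta(6.7, 4.7) by adding the success and failure counts to the two shape parameters: α = 6.7+10 = 16.7, β = 4.7+37 = 41.7.
Posterior mean = α/(α+β) = 16.7/58.4 = 0.2860.

Posterior mean ≈ 0.2860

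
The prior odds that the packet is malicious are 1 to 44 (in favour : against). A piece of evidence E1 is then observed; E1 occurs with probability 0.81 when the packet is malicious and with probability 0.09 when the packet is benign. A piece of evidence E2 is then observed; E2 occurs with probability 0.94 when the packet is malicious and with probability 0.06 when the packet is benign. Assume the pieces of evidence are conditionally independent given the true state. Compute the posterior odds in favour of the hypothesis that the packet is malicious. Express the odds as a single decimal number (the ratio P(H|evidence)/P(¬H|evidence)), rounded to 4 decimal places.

Posterior odds ≈ 3.2045

Prior odds = 1/44 = 0.022727. In log-odds, ln(0.022727) = -3.7842.
Add log likelihood ratios: ln(9.0000) + ln(15.667) = 4.9488.
Posterior log-odds = 1.1646, so posterior odds = exp(1.1646) = 3.2045.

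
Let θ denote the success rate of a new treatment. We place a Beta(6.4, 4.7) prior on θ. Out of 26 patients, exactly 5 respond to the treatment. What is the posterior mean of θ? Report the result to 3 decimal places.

Observing 5 successes and 21 failures updates Beta(6.4, 4.7) by adding the success and failure counts to the two shape parameters: α = 6.4+5 = 11.4, β = 4.7+21 = 25.7.
Posterior mean = α/(α+β) = 11.4/37.1 = 0.307.

Posterior mean ≈ 0.307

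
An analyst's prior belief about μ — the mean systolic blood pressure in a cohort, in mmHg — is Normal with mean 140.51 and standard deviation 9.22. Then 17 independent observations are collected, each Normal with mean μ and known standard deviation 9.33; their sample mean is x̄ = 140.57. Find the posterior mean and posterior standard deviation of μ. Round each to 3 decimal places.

Posterior mean ≈ 140.567; posterior SD ≈ 2.198

With known σ, the Normal prior is conjugate. Weight on the data is w = (n/σ²)/(n/σ² + 1/τ₀²) = 0.195293/(0.195293+0.0117635) = 0.94319.
Posterior mean = w·x̄ + (1−w)·μ₀ = 0.94319·140.57 + 0.056813·140.51 = 140.567. Posterior variance = 1/(0.195293+0.0117635) = 4.82961, so SD = 2.198.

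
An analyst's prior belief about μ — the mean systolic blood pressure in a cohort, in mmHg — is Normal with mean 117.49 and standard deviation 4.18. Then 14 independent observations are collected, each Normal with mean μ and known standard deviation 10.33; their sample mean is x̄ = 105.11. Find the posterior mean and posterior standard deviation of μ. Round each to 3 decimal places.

Posterior mean ≈ 108.870; posterior SD ≈ 2.304

Prior precision 1/τ₀² = 1/4.18² = 0.0572331; data precision n/σ² = 14/10.33² = 0.131198.
Posterior precision = 0.0572331 + 0.131198 = 0.188431, giving posterior SD = 1/√0.188431 = 2.304.
Posterior mean = (0.0572331·117.49 + 0.131198·105.11) / 0.188431 = 108.870.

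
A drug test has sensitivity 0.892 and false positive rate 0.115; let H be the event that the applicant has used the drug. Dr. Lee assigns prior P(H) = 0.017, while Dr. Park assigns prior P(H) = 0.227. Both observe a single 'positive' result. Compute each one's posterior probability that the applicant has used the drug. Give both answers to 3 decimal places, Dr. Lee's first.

P('+'|H) = 0.892, P('+'|¬H) = 0.115.
Dr. Lee: numerator 0.892·0.017 = 0.015164; evidence = 0.015164+0.115·0.983 = 0.12821; posterior = 0.118.
Dr. Park: numerator 0.892·0.227 = 0.20248; evidence = 0.20248+0.115·0.773 = 0.29138; posterior = 0.695.

Dr. Lee: 0.118; Dr. Park: 0.695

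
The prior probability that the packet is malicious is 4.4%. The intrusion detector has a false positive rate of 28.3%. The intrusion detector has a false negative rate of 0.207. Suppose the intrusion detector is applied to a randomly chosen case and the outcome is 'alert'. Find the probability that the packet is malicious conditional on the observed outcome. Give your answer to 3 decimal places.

P(H | E) ≈ 0.114

Write H for 'the packet is malicious'. Prior odds H:¬H = 0.044/0.956 = 0.046025. For the 'alert' outcome, the likelihood ratio is 0.793/0.283 = 2.8021.
Posterior odds = 0.046025 × 2.8021 = 0.12897, so P(H|E) = 0.12897/(1+0.12897) = 0.114.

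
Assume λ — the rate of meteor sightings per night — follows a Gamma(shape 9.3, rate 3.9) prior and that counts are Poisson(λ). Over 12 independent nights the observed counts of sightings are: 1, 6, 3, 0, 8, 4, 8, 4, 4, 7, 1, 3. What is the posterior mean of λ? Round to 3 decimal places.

Posterior mean ≈ 3.667

The Poisson likelihood adds the total count to the shape and the number of exposure periods to the rate. Here ∑xᵢ = 49 and n = 12, so shape 9.3→58.3 and rate 3.9→15.9.
E[λ | data] = 58.3/15.9 = 3.667.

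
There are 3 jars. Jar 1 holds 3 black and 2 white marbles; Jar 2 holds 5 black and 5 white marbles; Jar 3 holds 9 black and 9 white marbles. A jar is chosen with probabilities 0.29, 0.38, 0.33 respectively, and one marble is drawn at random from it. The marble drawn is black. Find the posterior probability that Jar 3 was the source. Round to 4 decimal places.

Posterior probability ≈ 0.3119

Tabulate prior·likelihood by source: [1] prior 0.29, lik 0.6, product 0.1740; [2] prior 0.38, lik 0.5, product 0.1900; [3] prior 0.33, lik 0.5, product 0.1650.
Normalizing constant = 0.52900; the posterior for Jar 3 is its product over the sum, 0.1650/0.52900 = 0.3119.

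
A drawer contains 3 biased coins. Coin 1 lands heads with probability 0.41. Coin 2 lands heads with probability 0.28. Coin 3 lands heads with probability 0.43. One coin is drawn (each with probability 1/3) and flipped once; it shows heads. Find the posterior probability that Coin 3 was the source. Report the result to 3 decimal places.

Posterior probability ≈ 0.384

P(heads|C1) = 0.41; P(heads|C2) = 0.28; P(heads|C3) = 0.43.
Prior × likelihood for each source: 0.333333·0.41=0.1367, 0.333333·0.28=0.09333, 0.333333·0.43=0.1433. Summing gives P(heads) = 0.37333.
P(Coin 3 | heads) = 0.1433 / 0.37333 = 0.384.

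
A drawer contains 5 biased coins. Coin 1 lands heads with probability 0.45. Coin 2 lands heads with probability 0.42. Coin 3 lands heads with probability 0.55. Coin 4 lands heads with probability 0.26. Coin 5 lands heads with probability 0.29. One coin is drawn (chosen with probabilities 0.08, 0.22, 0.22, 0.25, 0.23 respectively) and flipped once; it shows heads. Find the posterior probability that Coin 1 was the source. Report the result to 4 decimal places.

Posterior probability ≈ 0.0945

Tabulate prior·likelihood by source: [1] prior 0.08, lik 0.45, product 0.03600; [2] prior 0.22, lik 0.42, product 0.09240; [3] prior 0.22, lik 0.55, product 0.1210; [4] prior 0.25, lik 0.26, product 0.06500; [5] prior 0.23, lik 0.29, product 0.06670.
Normalizing constant = 0.38110; the posterior for Coin 1 is its product over the sum, 0.03600/0.38110 = 0.0945.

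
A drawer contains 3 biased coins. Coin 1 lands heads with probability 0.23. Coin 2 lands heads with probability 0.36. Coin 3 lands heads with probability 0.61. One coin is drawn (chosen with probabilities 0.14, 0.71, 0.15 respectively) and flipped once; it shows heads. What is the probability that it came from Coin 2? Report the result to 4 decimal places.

Posterior probability ≈ 0.6739

P(heads|C1) = 0.23; P(heads|C2) = 0.36; P(heads|C3) = 0.61.
Prior × likelihood for each source: 0.14·0.23=0.03220, 0.71·0.36=0.2556, 0.15·0.61=0.09150. Summing gives P(heads) = 0.37930.
P(Coin 2 | heads) = 0.2556 / 0.37930 = 0.6739.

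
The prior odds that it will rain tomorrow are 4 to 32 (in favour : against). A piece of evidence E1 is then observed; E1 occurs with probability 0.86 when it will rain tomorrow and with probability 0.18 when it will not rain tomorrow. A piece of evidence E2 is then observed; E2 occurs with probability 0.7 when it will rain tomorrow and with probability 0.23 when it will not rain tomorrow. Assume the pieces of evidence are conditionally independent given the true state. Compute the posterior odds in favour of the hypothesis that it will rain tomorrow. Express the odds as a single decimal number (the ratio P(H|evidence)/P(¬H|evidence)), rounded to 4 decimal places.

Posterior odds ≈ 1.8176

Prior odds = 4/32 = 0.12500. In log-odds, ln(0.12500) = -2.0794.
Add log likelihood ratios: ln(4.7778) + ln(3.0435) = 2.6770.
Posterior log-odds = 0.59754, so posterior odds = exp(0.59754) = 1.8176.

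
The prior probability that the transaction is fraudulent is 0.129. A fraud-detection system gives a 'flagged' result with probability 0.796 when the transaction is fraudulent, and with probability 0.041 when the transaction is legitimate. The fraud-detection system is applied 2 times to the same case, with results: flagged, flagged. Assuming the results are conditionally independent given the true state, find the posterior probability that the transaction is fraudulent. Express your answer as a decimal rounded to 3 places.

Posterior P(H) ≈ 0.982

With H the event that the transaction is fraudulent, the joint likelihood of the observed sequence is P(data|H) = 0.796·0.796 = 0.63362 and P(data|¬H) = 0.041·0.041 = 0.0016810.
Bayes: P(H|data) = 0.129·0.63362 / (0.129·0.63362 + 0.871·0.0016810) = 0.081736/0.083201 = 0.9824.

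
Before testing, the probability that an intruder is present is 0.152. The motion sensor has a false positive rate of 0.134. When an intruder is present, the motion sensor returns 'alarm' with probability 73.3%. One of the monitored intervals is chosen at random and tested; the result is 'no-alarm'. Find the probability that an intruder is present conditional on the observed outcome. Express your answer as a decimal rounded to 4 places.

Let H be the event that an intruder is present. P(H) = 0.152, so P(¬H) = 0.848. With E the 'no-alarm' result, P(E|H) = 0.267 and P(E|¬H) = 0.866.
P(E) = 0.267·0.152 + 0.866·0.848 = 0.040584 + 0.73437 = 0.77495.
By Bayes' theorem, P(H|E) = 0.040584 / 0.77495 = 0.0524.

P(H | E) ≈ 0.0524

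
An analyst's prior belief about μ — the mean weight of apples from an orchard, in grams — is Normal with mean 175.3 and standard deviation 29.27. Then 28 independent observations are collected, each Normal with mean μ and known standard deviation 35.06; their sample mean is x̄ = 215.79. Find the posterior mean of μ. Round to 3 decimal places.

Posterior mean ≈ 213.816

Prior precision 1/τ₀² = 1/29.27² = 0.00116722; data precision n/σ² = 28/35.06² = 0.0227790.
Posterior precision = 0.00116722 + 0.0227790 = 0.0239462.
Posterior mean = (0.00116722·175.3 + 0.0227790·215.79) / 0.0239462 = 213.816.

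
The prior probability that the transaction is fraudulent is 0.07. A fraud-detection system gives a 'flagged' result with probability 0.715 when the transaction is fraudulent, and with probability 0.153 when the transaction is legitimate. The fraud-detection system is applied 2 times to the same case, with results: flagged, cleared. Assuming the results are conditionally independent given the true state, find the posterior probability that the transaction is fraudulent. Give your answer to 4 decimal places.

Posterior P(H) ≈ 0.1058

Let H be the event that the transaction is fraudulent; start with P(H) = 0.07. P('flagged'|H) = 0.715, P('flagged'|¬H) = 0.153.
Update on result 1 ('flagged'): P(H) ← 0.715·0.0700 / (0.715·0.0700 + 0.153·0.9300) = 0.050050/0.19234 = 0.2602.
Update on result 2 ('cleared'): P(H) ← 0.285·0.2602 / (0.285·0.2602 + 0.847·0.7398) = 0.074162/0.70076 = 0.1058.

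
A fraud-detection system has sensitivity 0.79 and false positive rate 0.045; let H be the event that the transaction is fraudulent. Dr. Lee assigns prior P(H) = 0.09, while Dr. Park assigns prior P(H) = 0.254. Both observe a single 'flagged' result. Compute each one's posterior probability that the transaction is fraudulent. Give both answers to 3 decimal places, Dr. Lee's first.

Dr. Lee: 0.635; Dr. Park: 0.857

P('+'|H) = 0.79, P('+'|¬H) = 0.045.
Dr. Lee: numerator 0.79·0.09 = 0.071100; evidence = 0.071100+0.045·0.91 = 0.11205; posterior = 0.635.
Dr. Park: numerator 0.79·0.254 = 0.20066; evidence = 0.20066+0.045·0.746 = 0.23423; posterior = 0.857.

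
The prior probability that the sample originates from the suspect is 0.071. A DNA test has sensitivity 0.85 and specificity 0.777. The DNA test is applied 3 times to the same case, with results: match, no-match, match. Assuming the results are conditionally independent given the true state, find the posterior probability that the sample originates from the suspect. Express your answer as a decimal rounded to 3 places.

With H the event that the sample originates from the suspect, the joint likelihood of the observed sequence is P(data|H) = 0.85·0.15·0.85 = 0.10837 and P(data|¬H) = 0.223·0.777·0.223 = 0.038639.
Bayes: P(H|data) = 0.071·0.10837 / (0.071·0.10837 + 0.929·0.038639) = 0.0076946/0.043591 = 0.1765.

Posterior P(H) ≈ 0.177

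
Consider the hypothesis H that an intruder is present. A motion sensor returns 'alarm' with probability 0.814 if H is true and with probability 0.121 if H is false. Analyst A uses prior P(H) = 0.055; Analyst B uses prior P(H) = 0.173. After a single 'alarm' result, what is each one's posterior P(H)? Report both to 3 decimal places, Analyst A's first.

P('+'|H) = 0.814, P('+'|¬H) = 0.121.
Analyst A: numerator 0.814·0.055 = 0.044770; evidence = 0.044770+0.121·0.945 = 0.15911; posterior = 0.281.
Analyst B: numerator 0.814·0.173 = 0.14082; evidence = 0.14082+0.121·0.827 = 0.24089; posterior = 0.585.

Analyst A: 0.281; Analyst B: 0.585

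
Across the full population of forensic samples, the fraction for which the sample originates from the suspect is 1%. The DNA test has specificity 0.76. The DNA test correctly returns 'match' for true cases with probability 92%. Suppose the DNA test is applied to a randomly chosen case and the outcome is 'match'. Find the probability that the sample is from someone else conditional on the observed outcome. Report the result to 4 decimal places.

Let H be the event that the sample originates from the suspect. P(H) = 0.01, so P(¬H) = 0.99. With E the 'match' result, P(E|H) = 0.92 and P(E|¬H) = 0.24.
P(E) = 0.92·0.01 + 0.24·0.99 = 0.0092000 + 0.23760 = 0.24680.
By Bayes' theorem, P(H|E) = 0.0092000 / 0.24680 = 0.0373. Hence P(¬H|E) = 1 − 0.0373 = 0.9627.

P(¬H | E) ≈ 0.9627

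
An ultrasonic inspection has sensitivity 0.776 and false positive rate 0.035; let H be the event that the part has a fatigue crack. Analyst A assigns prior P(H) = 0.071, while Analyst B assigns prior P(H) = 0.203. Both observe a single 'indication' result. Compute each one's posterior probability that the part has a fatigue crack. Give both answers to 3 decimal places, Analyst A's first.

P('+'|H) = 0.776, P('+'|¬H) = 0.035.
Analyst A: numerator 0.776·0.071 = 0.055096; evidence = 0.055096+0.035·0.929 = 0.087611; posterior = 0.629.
Analyst B: numerator 0.776·0.203 = 0.15753; evidence = 0.15753+0.035·0.797 = 0.18542; posterior = 0.850.

Analyst A: 0.629; Analyst B: 0.850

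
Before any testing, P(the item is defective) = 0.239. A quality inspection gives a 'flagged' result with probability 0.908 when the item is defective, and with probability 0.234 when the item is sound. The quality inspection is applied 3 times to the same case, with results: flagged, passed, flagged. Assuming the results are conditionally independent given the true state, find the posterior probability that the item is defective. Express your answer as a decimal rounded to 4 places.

Posterior P(H) ≈ 0.3622

Let H be the event that the item is defective; start with P(H) = 0.239. P('flagged'|H) = 0.908, P('flagged'|¬H) = 0.234.
Update on result 1 ('flagged'): P(H) ← 0.908·0.2390 / (0.908·0.2390 + 0.234·0.7610) = 0.21701/0.39509 = 0.5493.
Update on result 2 ('passed'): P(H) ← 0.092·0.5493 / (0.092·0.5493 + 0.766·0.4507) = 0.050534/0.39579 = 0.1277.
Update on result 3 ('flagged'): P(H) ← 0.908·0.1277 / (0.908·0.1277 + 0.234·0.8723) = 0.11593/0.32006 = 0.3622.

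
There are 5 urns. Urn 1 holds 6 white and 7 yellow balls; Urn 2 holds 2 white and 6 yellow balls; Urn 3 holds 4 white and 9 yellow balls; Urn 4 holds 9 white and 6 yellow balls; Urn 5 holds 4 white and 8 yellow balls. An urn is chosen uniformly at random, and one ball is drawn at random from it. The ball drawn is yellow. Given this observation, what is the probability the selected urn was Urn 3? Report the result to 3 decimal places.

P(yellow|Urn 1) = 0.5385; P(yellow|Urn 2) = 0.75; P(yellow|Urn 3) = 0.6923; P(yellow|Urn 4) = 0.4; P(yellow|Urn 5) = 0.6667.
Prior × likelihood for each source: 0.2·0.5385=0.1077, 0.2·0.75=0.1500, 0.2·0.6923=0.1385, 0.2·0.4=0.08000, 0.2·0.6667=0.1333. Summing gives P(yellow) = 0.60949.
P(Urn 3 | yellow) = 0.1385 / 0.60949 = 0.227.

Posterior probability ≈ 0.227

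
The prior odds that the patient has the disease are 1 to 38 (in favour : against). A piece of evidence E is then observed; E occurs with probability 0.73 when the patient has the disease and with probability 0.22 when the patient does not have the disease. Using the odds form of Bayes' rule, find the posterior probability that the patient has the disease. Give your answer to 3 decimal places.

Prior odds = 1/38 = 0.026316. In log-odds, ln(0.026316) = -3.6376.
Add log likelihood ratio: ln(3.3182) = 1.1994.
Posterior log-odds = -2.4382, so posterior odds = exp(-2.4382) = 0.087321. Converting, P(H|E) = 0.087321/1.0873 = 0.080.

Posterior probability ≈ 0.080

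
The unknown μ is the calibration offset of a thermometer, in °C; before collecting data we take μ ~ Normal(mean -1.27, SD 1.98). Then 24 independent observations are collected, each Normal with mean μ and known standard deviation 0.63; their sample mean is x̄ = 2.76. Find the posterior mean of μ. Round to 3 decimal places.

Posterior mean ≈ 2.743

With known σ, the Normal prior is conjugate. Weight on the data is w = (n/σ²)/(n/σ² + 1/τ₀²) = 60.4686/(60.4686+0.255076) = 0.99580.
Posterior mean = w·x̄ + (1−w)·μ₀ = 0.99580·2.76 + 0.0042006·-1.27 = 2.743.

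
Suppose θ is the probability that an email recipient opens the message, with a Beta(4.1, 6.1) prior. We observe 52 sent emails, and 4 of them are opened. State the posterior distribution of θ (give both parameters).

Posterior: Beta(8.1, 54.1)

Observing 4 successes and 48 failures updates Beta(4.1, 6.1) by adding the success and failure counts to the two shape parameters: α = 4.1+4 = 8.1, β = 6.1+48 = 54.1.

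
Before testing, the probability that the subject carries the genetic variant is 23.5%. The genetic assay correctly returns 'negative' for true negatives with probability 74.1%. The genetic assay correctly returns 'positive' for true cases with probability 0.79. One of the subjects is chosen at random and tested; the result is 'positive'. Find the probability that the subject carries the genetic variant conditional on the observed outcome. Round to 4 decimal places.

Let H be the event that the subject carries the genetic variant. P(H) = 0.235, so P(¬H) = 0.765. With E the 'positive' result, P(E|H) = 0.79 and P(E|¬H) = 0.259.
P(E) = 0.79·0.235 + 0.259·0.765 = 0.18565 + 0.19814 = 0.38379.
By Bayes' theorem, P(H|E) = 0.18565 / 0.38379 = 0.4837.

P(H | E) ≈ 0.4837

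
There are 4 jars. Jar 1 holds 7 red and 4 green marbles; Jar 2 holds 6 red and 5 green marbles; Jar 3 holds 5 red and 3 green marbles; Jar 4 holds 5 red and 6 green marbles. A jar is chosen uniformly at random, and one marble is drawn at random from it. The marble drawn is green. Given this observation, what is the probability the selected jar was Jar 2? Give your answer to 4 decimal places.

Tabulate prior·likelihood by source: [1] prior 0.25, lik 0.3636, product 0.09091; [2] prior 0.25, lik 0.4545, product 0.1136; [3] prior 0.25, lik 0.375, product 0.09375; [4] prior 0.25, lik 0.5455, product 0.1364.
Normalizing constant = 0.43466; the posterior for Jar 2 is its product over the sum, 0.1136/0.43466 = 0.2614.

Posterior probability ≈ 0.2614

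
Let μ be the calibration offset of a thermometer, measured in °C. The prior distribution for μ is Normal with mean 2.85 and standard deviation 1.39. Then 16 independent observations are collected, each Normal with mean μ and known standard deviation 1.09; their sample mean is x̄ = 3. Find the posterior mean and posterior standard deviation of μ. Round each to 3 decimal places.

Prior precision 1/τ₀² = 1/1.39² = 0.517572; data precision n/σ² = 16/1.09² = 13.4669.
Posterior precision = 0.517572 + 13.4669 = 13.9845, giving posterior SD = 1/√13.9845 = 0.267.
Posterior mean = (0.517572·2.85 + 13.4669·3) / 13.9845 = 2.994.

Posterior mean ≈ 2.994; posterior SD ≈ 0.267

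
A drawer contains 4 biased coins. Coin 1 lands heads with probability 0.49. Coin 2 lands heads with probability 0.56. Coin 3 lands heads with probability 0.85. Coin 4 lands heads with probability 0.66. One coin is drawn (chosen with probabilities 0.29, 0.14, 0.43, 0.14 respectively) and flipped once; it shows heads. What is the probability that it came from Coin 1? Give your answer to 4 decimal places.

P(heads|C1) = 0.49; P(heads|C2) = 0.56; P(heads|C3) = 0.85; P(heads|C4) = 0.66.
Prior × likelihood for each source: 0.29·0.49=0.1421, 0.14·0.56=0.07840, 0.43·0.85=0.3655, 0.14·0.66=0.09240. Summing gives P(heads) = 0.67840.
P(Coin 1 | heads) = 0.1421 / 0.67840 = 0.2095.

Posterior probability ≈ 0.2095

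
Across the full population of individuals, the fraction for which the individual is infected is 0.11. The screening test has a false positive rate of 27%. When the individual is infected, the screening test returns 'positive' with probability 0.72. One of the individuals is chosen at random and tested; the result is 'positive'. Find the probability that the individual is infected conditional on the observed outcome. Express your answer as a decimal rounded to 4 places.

P(H | E) ≈ 0.2479

Write H for 'the individual is infected'. Prior odds H:¬H = 0.11/0.89 = 0.12360. For the 'positive' outcome, the likelihood ratio is 0.72/0.27 = 2.6667.
Posterior odds = 0.12360 × 2.6667 = 0.32959, so P(H|E) = 0.32959/(1+0.32959) = 0.2479.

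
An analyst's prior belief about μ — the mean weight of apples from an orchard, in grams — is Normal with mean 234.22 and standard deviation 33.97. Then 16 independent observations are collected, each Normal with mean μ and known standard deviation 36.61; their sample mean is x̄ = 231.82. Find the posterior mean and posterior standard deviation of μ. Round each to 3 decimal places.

With known σ, the Normal prior is conjugate. Weight on the data is w = (n/σ²)/(n/σ² + 1/τ₀²) = 0.0119377/(0.0119377+0.00086658) = 0.93232.
Posterior mean = w·x̄ + (1−w)·μ₀ = 0.93232·231.82 + 0.067679·234.22 = 231.982. Posterior variance = 1/(0.0119377+0.00086658) = 78.0989, so SD = 8.837.

Posterior mean ≈ 231.982; posterior SD ≈ 8.837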